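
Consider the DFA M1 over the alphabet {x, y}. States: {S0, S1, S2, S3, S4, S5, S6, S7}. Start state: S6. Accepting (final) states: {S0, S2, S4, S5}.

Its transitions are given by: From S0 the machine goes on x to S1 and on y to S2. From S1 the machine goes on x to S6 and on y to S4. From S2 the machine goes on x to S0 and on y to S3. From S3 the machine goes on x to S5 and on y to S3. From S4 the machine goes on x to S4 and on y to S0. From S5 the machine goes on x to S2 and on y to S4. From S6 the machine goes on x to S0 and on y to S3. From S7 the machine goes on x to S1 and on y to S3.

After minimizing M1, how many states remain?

First remove the unreachable states {S7}; 7 states remain.
Start with accepting vs non-accepting: {S0,S2,S4,S5} | {S1,S3,S6}.
Refine {S0,S2,S4,S5} on symbol x: members go to different blocks, giving {S2,S4,S5} and {S0}.
Refine {S2,S4,S5} on symbol x: members go to different blocks, giving {S4,S5} and {S2}.
Split {S4,S5} by δ(·,x) → {S4} and {S5}.
Split {S1,S3,S6} by δ(·,x) → {S1} and {S3} and {S6}.
Stable partition: {S4} | {S1} | {S0} | {S2} | {S5} | {S3} | {S6} — 7 equivalence classes.

7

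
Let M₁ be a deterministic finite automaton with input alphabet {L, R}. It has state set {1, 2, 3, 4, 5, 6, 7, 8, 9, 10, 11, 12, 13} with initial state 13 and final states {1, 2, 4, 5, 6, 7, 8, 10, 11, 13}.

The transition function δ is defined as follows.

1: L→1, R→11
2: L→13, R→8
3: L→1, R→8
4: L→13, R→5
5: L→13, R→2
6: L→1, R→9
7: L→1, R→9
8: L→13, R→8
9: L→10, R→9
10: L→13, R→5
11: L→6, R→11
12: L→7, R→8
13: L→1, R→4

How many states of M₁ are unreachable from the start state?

BFS from 13 reaches {1, 2, 4, 5, 6, 8, 9, 10, 11, 13}; the 3 state(s) 3, 7, 12 are never visited.

3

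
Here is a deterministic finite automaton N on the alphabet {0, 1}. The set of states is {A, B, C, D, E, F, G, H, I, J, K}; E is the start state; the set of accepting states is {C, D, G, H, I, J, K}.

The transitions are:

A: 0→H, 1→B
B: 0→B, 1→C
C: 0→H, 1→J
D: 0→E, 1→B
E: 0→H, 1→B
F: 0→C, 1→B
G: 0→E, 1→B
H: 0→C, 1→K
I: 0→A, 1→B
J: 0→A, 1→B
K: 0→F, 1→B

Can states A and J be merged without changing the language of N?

First remove the unreachable states {D,G,I}; 8 states remain.
Start with accepting vs non-accepting: {C,H,J,K} | {A,B,E,F}.
Split {C,H,J,K} by δ(·,0) → {C,H} and {J,K}.
On input 0, block {A,B,E,F} splits into {A,E,F} and {B}.
Stable partition: {C,H} | {A,E,F} | {J,K} | {B} — 4 equivalence classes.
A and J end up in different blocks, so they are distinguishable. For instance, the string 'ε' is accepted from only J.

No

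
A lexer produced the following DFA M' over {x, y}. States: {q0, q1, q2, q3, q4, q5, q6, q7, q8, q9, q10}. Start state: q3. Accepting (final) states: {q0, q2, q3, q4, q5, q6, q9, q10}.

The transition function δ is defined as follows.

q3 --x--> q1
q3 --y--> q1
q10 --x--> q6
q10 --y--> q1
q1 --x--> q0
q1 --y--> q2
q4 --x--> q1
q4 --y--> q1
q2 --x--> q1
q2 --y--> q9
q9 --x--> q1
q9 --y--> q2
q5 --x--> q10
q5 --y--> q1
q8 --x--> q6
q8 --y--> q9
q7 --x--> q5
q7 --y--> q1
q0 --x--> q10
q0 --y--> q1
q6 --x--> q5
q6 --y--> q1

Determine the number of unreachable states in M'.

No path from q3 leads to q4, q7, q8; the other 8 states are all reachable.

3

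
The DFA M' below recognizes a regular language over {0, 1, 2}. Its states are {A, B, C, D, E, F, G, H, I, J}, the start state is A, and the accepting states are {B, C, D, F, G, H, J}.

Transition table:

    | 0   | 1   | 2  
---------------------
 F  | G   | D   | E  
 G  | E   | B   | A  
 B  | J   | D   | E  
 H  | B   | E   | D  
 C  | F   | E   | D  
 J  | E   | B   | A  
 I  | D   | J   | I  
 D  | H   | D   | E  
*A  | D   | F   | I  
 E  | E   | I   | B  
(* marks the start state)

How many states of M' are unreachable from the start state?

Starting at A and following transitions, the reachable set is {A, B, D, E, F, G, H, I, J}. That leaves C unreachable — 1 in total.

1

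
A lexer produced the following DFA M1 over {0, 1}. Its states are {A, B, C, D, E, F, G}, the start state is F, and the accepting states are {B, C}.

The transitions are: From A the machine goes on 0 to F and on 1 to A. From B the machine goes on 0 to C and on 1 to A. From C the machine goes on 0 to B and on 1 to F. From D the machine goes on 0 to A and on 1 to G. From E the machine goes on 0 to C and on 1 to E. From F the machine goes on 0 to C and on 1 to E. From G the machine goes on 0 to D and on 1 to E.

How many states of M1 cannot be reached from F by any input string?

2

Starting at F and following transitions, the reachable set is {A, B, C, E, F}. That leaves D, G unreachable — 2 in total.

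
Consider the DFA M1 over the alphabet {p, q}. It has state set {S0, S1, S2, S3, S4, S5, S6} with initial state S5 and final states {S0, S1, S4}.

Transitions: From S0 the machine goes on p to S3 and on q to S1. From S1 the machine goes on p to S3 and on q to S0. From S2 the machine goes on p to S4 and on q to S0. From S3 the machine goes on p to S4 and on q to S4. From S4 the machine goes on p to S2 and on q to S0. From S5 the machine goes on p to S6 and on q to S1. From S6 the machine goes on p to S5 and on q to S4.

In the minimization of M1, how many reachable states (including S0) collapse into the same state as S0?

3

Initial partition by acceptance: {S0,S1,S4} | {S2,S3,S5,S6}.
Split {S2,S3,S5,S6} by δ(·,p) → {S2,S3} and {S5,S6}.
No further refinement is possible. Final partition (3 blocks): {S0,S1,S4} | {S2,S3} | {S5,S6}.
State S0 belongs to the block {S0,S1,S4}, which has 3 states.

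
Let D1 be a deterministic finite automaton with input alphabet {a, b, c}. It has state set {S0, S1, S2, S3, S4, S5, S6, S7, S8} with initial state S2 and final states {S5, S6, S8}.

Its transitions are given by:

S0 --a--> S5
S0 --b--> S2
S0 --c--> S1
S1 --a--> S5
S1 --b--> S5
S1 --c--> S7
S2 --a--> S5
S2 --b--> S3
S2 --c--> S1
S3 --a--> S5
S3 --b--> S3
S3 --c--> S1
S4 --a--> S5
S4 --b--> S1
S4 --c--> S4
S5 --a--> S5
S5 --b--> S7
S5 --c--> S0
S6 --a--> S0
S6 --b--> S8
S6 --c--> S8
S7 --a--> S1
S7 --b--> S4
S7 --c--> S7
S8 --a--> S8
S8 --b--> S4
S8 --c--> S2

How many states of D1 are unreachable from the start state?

2

BFS from S2 reaches {S0, S1, S2, S3, S4, S5, S7}; the 2 state(s) S6, S8 are never visited.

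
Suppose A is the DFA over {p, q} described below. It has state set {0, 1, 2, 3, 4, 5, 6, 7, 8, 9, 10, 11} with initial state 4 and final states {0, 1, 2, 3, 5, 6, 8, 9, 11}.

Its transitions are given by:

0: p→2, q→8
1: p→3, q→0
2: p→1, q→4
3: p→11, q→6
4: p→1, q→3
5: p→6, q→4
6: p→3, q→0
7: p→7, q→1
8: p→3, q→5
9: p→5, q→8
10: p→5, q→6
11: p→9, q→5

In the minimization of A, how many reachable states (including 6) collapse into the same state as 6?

First remove the unreachable states {7,10}; 10 states remain.
Initial partition by acceptance: {0,1,2,3,5,6,8,9,11} | {4}.
On input q, block {0,1,2,3,5,6,8,9,11} splits into {0,1,3,6,8,9,11} and {2,5}.
Split {0,1,3,6,8,9,11} by δ(·,p) → {1,3,6,8,11} and {0,9}.
Refine {1,3,6,8,11} on symbol p: members go to different blocks, giving {1,3,6,8} and {11}.
Refine {1,3,6,8} on symbol p: members go to different blocks, giving {1,6,8} and {3}.
On input q, block {1,6,8} splits into {1,6} and {8}.
Stable partition: {1,6} | {4} | {2,5} | {0,9} | {11} | {3} | {8} — 7 equivalence classes.
State 6 belongs to the block {1,6}, which has 2 states.

2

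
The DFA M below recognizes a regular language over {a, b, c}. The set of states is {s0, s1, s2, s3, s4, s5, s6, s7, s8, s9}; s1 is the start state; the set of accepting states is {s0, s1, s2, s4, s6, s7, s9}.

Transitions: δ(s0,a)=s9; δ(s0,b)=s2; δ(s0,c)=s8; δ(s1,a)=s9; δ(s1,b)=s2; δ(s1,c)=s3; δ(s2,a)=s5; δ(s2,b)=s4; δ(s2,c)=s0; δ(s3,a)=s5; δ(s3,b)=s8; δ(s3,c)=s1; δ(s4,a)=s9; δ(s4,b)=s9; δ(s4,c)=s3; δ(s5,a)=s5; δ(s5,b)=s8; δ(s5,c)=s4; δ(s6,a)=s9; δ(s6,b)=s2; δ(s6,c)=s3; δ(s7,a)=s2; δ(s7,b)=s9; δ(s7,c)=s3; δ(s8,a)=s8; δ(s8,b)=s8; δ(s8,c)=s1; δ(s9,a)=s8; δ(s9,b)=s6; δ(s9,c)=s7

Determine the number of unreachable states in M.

A breadth-first search from the start state visits every state.

0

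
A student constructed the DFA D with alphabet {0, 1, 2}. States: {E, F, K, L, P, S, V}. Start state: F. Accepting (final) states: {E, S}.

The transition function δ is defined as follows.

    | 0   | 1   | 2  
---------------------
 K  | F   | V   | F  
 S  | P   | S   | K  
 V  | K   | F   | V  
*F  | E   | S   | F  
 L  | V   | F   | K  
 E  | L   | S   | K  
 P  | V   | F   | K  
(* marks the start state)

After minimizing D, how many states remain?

5

All states are reachable from the start state.
Initial partition by acceptance: {E,S} | {F,K,L,P,V}.
Refine {F,K,L,P,V} on symbol 0: members go to different blocks, giving {K,L,P,V} and {F}.
Refine {K,L,P,V} on symbol 0: members go to different blocks, giving {L,P,V} and {K}.
Refine {L,P,V} on symbol 0: members go to different blocks, giving {L,P} and {V}.
The partition is now stable with 5 blocks: {E,S} | {L,P} | {F} | {K} | {V}.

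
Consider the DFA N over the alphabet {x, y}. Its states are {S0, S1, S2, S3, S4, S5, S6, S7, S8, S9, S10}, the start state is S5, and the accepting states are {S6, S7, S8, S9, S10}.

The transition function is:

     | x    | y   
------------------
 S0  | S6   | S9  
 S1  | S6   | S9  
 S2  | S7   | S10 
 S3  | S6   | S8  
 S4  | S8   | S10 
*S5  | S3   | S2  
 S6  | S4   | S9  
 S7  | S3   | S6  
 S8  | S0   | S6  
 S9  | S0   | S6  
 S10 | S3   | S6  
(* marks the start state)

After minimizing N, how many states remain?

3

First remove the unreachable states {S1}; 10 states remain.
Start with accepting vs non-accepting: {S6,S7,S8,S9,S10} | {S0,S2,S3,S4,S5}.
On input x, block {S0,S2,S3,S4,S5} splits into {S0,S2,S3,S4} and {S5}.
The partition is now stable with 3 blocks: {S6,S7,S8,S9,S10} | {S0,S2,S3,S4} | {S5}.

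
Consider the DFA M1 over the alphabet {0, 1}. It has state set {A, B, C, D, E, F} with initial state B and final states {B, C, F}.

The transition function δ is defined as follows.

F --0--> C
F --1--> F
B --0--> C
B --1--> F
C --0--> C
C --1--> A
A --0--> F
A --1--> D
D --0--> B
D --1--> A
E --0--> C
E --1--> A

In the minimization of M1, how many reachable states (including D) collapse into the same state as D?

Reachable states from the start: {A,B,C,D,F}. Unreachable: {E} — drop them.
Start with accepting vs non-accepting: {B,C,F} | {A,D}.
Split {B,C,F} by δ(·,1) → {B,F} and {C}.
No further refinement is possible. Final partition (3 blocks): {B,F} | {A,D} | {C}.
The equivalence class containing D is {A,D}, of size 2.

2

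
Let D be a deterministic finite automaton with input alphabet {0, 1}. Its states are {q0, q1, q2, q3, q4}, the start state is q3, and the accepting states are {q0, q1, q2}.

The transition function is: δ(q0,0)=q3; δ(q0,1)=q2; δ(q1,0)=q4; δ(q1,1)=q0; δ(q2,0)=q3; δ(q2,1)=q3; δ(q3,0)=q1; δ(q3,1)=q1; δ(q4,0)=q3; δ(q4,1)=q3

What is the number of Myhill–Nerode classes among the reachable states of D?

5

Start with accepting vs non-accepting: {q0,q1,q2} | {q3,q4}.
Split {q0,q1,q2} by δ(·,1) → {q0,q1} and {q2}.
On input 1, block {q0,q1} splits into {q0} and {q1}.
Split {q3,q4} by δ(·,0) → {q3} and {q4}.
Stable partition: {q0} | {q3} | {q2} | {q1} | {q4} — 5 equivalence classes.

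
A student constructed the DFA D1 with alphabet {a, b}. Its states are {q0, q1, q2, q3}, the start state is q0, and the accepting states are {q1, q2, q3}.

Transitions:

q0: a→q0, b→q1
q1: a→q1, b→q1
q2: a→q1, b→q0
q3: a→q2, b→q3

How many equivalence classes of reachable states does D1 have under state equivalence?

2

Reachable states from the start: {q0,q1}. Unreachable: {q2,q3} — drop them.
Start with accepting vs non-accepting: {q1} | {q0}.
Stable partition: {q1} | {q0} — 2 equivalence classes.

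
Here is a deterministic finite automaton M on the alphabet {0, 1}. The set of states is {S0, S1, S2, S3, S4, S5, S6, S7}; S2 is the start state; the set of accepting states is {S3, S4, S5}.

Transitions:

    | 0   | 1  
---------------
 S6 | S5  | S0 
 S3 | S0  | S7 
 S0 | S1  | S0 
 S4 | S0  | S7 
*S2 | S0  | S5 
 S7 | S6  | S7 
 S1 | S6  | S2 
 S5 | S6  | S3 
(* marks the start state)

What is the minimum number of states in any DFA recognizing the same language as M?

7

First remove the unreachable states {S4}; 7 states remain.
Initial partition by acceptance: {S3,S5} | {S0,S1,S2,S6,S7}.
Refine {S3,S5} on symbol 1: members go to different blocks, giving {S3} and {S5}.
Split {S0,S1,S2,S6,S7} by δ(·,0) → {S0,S1,S2,S7} and {S6}.
On input 0, block {S0,S1,S2,S7} splits into {S0,S2} and {S1,S7}.
Refine {S0,S2} on symbol 0: members go to different blocks, giving {S0} and {S2}.
Refine {S1,S7} on symbol 1: members go to different blocks, giving {S1} and {S7}.
No further refinement is possible. Final partition (7 blocks): {S3} | {S0} | {S5} | {S6} | {S1} | {S2} | {S7}.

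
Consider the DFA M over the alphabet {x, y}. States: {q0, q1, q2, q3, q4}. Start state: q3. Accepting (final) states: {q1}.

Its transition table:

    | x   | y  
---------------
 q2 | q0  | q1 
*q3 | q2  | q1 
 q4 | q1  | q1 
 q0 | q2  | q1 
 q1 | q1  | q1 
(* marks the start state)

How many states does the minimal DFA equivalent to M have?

Reachable states from the start: {q0,q1,q2,q3}. Unreachable: {q4} — drop them.
Initial partition by acceptance: {q1} | {q0,q2,q3}.
Stable partition: {q1} | {q0,q2,q3} — 2 equivalence classes.

2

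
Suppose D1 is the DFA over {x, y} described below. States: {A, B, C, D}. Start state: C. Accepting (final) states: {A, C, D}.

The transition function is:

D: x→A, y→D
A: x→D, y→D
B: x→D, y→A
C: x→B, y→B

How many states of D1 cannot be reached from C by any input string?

Exploring from C, all states are eventually visited, so none are unreachable.

0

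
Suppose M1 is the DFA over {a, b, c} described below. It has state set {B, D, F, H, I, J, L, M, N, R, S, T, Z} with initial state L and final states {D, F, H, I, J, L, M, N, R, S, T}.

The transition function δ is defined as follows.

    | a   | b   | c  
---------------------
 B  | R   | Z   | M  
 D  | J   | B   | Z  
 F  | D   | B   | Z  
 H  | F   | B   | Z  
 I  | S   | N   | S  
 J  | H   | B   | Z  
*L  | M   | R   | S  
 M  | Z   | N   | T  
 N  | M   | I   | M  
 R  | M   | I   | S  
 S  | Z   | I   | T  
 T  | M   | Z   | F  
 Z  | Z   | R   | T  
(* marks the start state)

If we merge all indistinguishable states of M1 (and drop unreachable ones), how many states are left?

6

P0 = {D,F,H,I,J,L,M,N,R,S,T} | {B,Z}.
Split {D,F,H,I,J,L,M,N,R,S,T} by δ(·,a) → {D,F,H,I,J,L,N,R,T} and {M,S}.
On input a, block {D,F,H,I,J,L,N,R,T} splits into {I,L,N,R,T} and {D,F,H,J}.
Refine {I,L,N,R,T} on symbol b: members go to different blocks, giving {I,L,N,R} and {T}.
Refine {B,Z} on symbol a: members go to different blocks, giving {Z} and {B}.
The partition is now stable with 6 blocks: {I,L,N,R} | {Z} | {M,S} | {D,F,H,J} | {T} | {B}.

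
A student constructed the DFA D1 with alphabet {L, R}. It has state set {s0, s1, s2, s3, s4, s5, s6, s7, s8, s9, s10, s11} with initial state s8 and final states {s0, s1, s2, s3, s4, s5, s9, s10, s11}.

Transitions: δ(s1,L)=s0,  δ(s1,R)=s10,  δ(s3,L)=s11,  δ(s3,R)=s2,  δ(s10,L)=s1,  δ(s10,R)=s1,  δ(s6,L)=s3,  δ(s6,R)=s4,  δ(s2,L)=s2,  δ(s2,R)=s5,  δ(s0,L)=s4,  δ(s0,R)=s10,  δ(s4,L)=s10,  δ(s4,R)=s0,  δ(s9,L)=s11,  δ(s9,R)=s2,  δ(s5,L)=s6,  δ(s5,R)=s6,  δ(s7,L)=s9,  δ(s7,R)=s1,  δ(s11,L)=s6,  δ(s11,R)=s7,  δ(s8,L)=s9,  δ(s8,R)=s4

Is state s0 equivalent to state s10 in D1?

Yes

Every state is reachable, so we keep all 12.
Initial partition by acceptance: {s0,s1,s2,s3,s4,s5,s9,s10,s11} | {s6,s7,s8}.
Split {s0,s1,s2,s3,s4,s5,s9,s10,s11} by δ(·,L) → {s0,s1,s2,s3,s4,s9,s10} and {s5,s11}.
On input L, block {s0,s1,s2,s3,s4,s9,s10} splits into {s0,s1,s2,s4,s10} and {s3,s9}.
Refine {s0,s1,s2,s4,s10} on symbol R: members go to different blocks, giving {s0,s1,s4,s10} and {s2}.
The partition is now stable with 5 blocks: {s0,s1,s4,s10} | {s6,s7,s8} | {s5,s11} | {s3,s9} | {s2}.
s0 and s10 lie in the same block of the stable partition, so they are equivalent — no string distinguishes them.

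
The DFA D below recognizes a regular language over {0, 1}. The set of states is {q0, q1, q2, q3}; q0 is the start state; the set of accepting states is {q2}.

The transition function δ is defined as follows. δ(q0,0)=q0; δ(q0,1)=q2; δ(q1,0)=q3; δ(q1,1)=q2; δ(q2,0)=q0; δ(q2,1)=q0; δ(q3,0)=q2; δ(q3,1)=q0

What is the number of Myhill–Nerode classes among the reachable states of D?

States {q1,q3} cannot be reached from the start state, so discard them.
Initial partition by acceptance: {q2} | {q0}.
The partition is now stable with 2 blocks: {q2} | {q0}.

2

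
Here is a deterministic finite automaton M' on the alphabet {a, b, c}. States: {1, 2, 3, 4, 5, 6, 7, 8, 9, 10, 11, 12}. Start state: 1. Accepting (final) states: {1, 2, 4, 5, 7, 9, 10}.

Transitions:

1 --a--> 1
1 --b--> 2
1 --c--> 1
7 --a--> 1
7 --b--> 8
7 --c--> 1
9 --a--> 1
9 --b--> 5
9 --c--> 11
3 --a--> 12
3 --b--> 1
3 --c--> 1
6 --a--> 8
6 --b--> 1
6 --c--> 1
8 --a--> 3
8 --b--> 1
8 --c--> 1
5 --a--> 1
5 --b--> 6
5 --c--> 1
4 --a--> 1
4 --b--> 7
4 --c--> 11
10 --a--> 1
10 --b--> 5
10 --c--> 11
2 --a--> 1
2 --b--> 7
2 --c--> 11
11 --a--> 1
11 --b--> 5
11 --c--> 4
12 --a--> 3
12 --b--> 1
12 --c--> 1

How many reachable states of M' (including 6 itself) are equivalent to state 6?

States {9,10} cannot be reached from the start state, so discard them.
Start with accepting vs non-accepting: {1,2,4,5,7} | {3,6,8,11,12}.
On input b, block {1,2,4,5,7} splits into {1,2,4} and {5,7}.
On input b, block {1,2,4} splits into {2,4} and {1}.
On input a, block {3,6,8,11,12} splits into {3,6,8,12} and {11}.
No further refinement is possible. Final partition (5 blocks): {2,4} | {3,6,8,12} | {5,7} | {1} | {11}.
The equivalence class containing 6 is {3,6,8,12}, of size 4.

4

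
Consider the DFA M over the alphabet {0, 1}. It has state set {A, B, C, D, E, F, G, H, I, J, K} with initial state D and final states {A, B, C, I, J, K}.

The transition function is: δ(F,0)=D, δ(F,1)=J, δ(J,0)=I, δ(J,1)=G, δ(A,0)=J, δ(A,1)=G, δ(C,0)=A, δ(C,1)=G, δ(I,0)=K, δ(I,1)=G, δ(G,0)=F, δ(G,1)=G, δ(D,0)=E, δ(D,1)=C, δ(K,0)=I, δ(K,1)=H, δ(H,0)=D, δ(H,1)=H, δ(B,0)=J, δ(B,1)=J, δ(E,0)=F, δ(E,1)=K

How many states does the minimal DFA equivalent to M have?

First remove the unreachable states {B}; 10 states remain.
P0 = {A,C,I,J,K} | {D,E,F,G,H}.
Refine {D,E,F,G,H} on symbol 1: members go to different blocks, giving {D,E,F} and {G,H}.
Stable partition: {A,C,I,J,K} | {D,E,F} | {G,H} — 3 equivalence classes.

3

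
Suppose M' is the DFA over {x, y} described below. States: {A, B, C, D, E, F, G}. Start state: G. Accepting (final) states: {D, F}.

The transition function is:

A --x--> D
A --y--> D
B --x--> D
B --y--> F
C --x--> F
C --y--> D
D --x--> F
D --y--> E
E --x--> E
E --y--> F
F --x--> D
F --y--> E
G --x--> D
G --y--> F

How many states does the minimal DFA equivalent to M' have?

3

States {A,B,C} cannot be reached from the start state, so discard them.
Initial partition by acceptance: {D,F} | {E,G}.
On input x, block {E,G} splits into {E} and {G}.
The partition is now stable with 3 blocks: {D,F} | {E} | {G}.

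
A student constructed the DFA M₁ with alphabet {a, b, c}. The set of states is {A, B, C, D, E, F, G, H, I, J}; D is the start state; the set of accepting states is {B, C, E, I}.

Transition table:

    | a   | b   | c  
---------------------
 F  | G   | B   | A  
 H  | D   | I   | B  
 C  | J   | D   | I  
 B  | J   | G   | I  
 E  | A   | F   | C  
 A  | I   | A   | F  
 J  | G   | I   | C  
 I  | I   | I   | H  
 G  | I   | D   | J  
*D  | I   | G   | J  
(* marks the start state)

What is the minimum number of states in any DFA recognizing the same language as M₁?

First remove the unreachable states {A,E,F}; 7 states remain.
Start with accepting vs non-accepting: {B,C,I} | {D,G,H,J}.
On input a, block {B,C,I} splits into {B,C} and {I}.
Split {D,G,H,J} by δ(·,a) → {D,G} and {H,J}.
Stable partition: {B,C} | {D,G} | {I} | {H,J} — 4 equivalence classes.

4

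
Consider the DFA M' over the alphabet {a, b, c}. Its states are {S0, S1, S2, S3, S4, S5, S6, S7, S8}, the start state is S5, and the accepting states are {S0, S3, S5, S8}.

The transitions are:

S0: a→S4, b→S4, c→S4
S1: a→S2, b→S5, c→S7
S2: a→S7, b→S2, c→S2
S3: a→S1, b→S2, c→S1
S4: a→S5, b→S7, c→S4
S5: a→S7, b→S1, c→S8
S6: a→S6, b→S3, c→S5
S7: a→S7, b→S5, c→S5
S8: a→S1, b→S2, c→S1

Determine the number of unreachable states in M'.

4

BFS from S5 reaches {S1, S2, S5, S7, S8}; the 4 state(s) S0, S3, S4, S6 are never visited.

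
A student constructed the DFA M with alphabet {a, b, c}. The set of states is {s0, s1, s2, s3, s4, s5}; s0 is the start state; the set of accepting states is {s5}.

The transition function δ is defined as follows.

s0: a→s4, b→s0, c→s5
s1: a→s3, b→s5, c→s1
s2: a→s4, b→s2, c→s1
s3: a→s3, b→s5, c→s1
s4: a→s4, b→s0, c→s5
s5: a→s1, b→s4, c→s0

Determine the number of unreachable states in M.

No path from s0 leads to s2; the other 5 states are all reachable.

1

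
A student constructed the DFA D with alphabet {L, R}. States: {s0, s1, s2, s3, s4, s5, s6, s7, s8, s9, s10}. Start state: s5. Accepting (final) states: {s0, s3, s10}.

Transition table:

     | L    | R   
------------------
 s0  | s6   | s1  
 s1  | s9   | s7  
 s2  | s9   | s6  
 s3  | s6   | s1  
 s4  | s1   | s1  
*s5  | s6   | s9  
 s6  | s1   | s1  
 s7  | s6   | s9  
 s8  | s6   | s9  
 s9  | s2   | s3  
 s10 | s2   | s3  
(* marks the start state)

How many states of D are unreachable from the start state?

4

BFS from s5 reaches {s1, s2, s3, s5, s6, s7, s9}; the 4 state(s) s0, s4, s8, s10 are never visited.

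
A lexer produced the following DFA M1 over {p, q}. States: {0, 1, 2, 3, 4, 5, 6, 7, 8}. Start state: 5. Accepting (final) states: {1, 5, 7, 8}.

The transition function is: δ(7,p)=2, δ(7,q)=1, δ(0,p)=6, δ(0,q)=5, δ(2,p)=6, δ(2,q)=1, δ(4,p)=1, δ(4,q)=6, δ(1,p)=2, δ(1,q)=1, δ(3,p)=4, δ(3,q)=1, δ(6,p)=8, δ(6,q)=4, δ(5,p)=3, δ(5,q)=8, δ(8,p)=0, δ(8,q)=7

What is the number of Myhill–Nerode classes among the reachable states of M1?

Start with accepting vs non-accepting: {1,5,7,8} | {0,2,3,4,6}.
Split {0,2,3,4,6} by δ(·,p) → {0,2,3} and {4,6}.
The partition is now stable with 3 blocks: {1,5,7,8} | {0,2,3} | {4,6}.

3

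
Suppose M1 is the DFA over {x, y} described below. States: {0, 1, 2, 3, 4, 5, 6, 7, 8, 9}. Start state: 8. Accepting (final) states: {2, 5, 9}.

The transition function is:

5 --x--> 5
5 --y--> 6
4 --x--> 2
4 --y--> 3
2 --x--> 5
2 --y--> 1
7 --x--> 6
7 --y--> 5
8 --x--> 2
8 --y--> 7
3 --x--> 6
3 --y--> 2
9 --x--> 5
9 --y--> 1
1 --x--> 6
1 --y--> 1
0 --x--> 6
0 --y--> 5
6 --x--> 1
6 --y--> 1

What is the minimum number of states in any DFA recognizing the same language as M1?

4

States {0,3,4,9} cannot be reached from the start state, so discard them.
Start with accepting vs non-accepting: {2,5} | {1,6,7,8}.
On input x, block {1,6,7,8} splits into {1,6,7} and {8}.
Split {1,6,7} by δ(·,y) → {1,6} and {7}.
The partition is now stable with 4 blocks: {2,5} | {1,6} | {8} | {7}.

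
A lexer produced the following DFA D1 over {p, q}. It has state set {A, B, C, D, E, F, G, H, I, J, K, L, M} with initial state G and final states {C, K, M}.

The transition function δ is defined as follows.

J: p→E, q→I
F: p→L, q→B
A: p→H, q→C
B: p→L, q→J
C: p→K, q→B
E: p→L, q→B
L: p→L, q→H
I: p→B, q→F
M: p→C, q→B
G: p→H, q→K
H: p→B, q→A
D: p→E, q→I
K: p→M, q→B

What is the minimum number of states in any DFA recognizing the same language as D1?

Reachable states from the start: {A,B,C,E,F,G,H,I,J,K,L,M}. Unreachable: {D} — drop them.
P0 = {C,K,M} | {A,B,E,F,G,H,I,J,L}.
Refine {A,B,E,F,G,H,I,J,L} on symbol q: members go to different blocks, giving {B,E,F,H,I,J,L} and {A,G}.
Split {B,E,F,H,I,J,L} by δ(·,q) → {B,E,F,I,J,L} and {H}.
Refine {B,E,F,I,J,L} on symbol q: members go to different blocks, giving {B,E,F,I,J} and {L}.
On input p, block {B,E,F,I,J} splits into {B,E,F} and {I,J}.
On input q, block {B,E,F} splits into {E,F} and {B}.
On input p, block {I,J} splits into {I} and {J}.
Stable partition: {C,K,M} | {E,F} | {A,G} | {H} | {L} | {I} | {B} | {J} — 8 equivalence classes.

8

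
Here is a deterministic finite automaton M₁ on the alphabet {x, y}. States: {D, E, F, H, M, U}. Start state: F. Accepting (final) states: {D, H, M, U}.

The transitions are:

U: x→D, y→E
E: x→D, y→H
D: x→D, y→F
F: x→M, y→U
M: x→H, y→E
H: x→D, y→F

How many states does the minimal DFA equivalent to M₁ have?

All states are reachable from the start state.
Initial partition by acceptance: {D,H,M,U} | {E,F}.
Stable partition: {D,H,M,U} | {E,F} — 2 equivalence classes.

2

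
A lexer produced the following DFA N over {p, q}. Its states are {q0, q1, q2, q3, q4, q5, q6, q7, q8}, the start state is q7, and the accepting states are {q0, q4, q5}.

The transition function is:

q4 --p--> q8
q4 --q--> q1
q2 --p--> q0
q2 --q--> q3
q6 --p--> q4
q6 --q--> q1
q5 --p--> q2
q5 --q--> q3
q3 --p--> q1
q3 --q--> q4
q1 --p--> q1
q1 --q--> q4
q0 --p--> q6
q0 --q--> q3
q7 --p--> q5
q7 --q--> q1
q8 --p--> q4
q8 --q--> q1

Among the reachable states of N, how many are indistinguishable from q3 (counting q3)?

Every state is reachable, so we keep all 9.
Initial partition by acceptance: {q0,q4,q5} | {q1,q2,q3,q6,q7,q8}.
Split {q1,q2,q3,q6,q7,q8} by δ(·,p) → {q2,q6,q7,q8} and {q1,q3}.
The partition is now stable with 3 blocks: {q0,q4,q5} | {q2,q6,q7,q8} | {q1,q3}.
The equivalence class containing q3 is {q1,q3}, of size 2.

2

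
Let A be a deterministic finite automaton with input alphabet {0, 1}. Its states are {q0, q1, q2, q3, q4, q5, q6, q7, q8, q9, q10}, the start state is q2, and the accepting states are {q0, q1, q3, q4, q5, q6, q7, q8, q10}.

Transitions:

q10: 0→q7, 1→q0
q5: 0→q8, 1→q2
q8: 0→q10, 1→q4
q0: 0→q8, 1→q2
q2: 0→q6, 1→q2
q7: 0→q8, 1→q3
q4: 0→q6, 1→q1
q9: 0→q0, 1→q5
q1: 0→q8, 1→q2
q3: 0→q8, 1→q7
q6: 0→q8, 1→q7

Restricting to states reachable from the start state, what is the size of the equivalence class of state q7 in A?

3

States {q5,q9} cannot be reached from the start state, so discard them.
P0 = {q0,q1,q3,q4,q6,q7,q8,q10} | {q2}.
Split {q0,q1,q3,q4,q6,q7,q8,q10} by δ(·,1) → {q3,q4,q6,q7,q8,q10} and {q0,q1}.
Refine {q3,q4,q6,q7,q8,q10} on symbol 1: members go to different blocks, giving {q3,q6,q7,q8} and {q4,q10}.
Refine {q3,q6,q7,q8} on symbol 0: members go to different blocks, giving {q3,q6,q7} and {q8}.
No further refinement is possible. Final partition (5 blocks): {q3,q6,q7} | {q2} | {q0,q1} | {q4,q10} | {q8}.
The equivalence class containing q7 is {q3,q6,q7}, of size 3.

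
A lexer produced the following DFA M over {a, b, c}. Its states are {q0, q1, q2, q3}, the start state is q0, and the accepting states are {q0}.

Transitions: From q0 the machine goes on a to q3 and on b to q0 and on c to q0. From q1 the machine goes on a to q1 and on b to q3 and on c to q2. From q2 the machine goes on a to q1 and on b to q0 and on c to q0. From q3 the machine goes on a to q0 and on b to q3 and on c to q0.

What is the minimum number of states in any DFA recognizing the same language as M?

2

Reachable states from the start: {q0,q3}. Unreachable: {q1,q2} — drop them.
Start with accepting vs non-accepting: {q0} | {q3}.
The partition is now stable with 2 blocks: {q0} | {q3}.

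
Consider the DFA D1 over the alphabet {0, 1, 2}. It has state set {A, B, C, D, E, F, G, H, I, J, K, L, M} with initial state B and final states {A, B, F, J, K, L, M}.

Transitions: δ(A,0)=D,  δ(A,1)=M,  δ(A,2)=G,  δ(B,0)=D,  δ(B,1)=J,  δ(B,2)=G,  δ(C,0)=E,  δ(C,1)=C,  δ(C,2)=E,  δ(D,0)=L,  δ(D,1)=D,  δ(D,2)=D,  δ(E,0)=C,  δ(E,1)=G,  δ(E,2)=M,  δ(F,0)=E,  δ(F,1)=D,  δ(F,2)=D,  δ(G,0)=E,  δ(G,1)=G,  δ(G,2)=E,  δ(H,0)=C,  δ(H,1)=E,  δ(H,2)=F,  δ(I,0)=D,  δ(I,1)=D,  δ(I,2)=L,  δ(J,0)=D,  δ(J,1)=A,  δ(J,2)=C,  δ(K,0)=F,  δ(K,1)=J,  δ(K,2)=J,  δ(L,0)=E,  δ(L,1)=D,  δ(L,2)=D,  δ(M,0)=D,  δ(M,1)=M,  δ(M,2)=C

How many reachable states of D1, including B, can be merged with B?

First remove the unreachable states {F,H,I,K}; 9 states remain.
Start with accepting vs non-accepting: {A,B,J,L,M} | {C,D,E,G}.
On input 1, block {A,B,J,L,M} splits into {A,B,J,M} and {L}.
On input 0, block {C,D,E,G} splits into {C,E,G} and {D}.
Refine {C,E,G} on symbol 2: members go to different blocks, giving {C,G} and {E}.
Stable partition: {A,B,J,M} | {C,G} | {L} | {D} | {E} — 5 equivalence classes.
The equivalence class containing B is {A,B,J,M}, of size 4.

4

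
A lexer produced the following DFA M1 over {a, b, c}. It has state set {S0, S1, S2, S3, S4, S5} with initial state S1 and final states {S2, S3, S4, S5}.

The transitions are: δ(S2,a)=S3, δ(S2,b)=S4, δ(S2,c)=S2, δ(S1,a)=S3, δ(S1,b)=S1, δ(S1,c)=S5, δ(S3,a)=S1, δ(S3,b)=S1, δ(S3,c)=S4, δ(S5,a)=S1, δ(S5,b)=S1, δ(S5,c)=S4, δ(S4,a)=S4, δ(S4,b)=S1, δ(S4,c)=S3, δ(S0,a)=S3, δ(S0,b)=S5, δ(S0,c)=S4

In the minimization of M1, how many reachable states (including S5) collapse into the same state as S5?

2

First remove the unreachable states {S0,S2}; 4 states remain.
Start with accepting vs non-accepting: {S3,S4,S5} | {S1}.
Refine {S3,S4,S5} on symbol a: members go to different blocks, giving {S3,S5} and {S4}.
Stable partition: {S3,S5} | {S1} | {S4} — 3 equivalence classes.
State S5 belongs to the block {S3,S5}, which has 2 states.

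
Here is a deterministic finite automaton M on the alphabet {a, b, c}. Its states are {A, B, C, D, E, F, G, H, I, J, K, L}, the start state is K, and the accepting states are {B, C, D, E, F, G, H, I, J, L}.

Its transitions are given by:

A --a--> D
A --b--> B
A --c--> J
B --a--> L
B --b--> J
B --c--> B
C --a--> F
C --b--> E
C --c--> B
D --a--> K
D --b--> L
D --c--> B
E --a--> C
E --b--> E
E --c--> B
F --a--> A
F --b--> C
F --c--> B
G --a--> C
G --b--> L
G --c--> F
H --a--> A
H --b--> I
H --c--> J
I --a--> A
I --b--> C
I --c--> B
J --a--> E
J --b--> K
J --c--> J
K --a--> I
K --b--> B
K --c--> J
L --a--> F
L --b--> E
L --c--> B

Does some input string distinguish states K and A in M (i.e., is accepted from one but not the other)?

First remove the unreachable states {G,H}; 10 states remain.
Start with accepting vs non-accepting: {B,C,D,E,F,I,J,L} | {A,K}.
On input a, block {B,C,D,E,F,I,J,L} splits into {B,C,E,J,L} and {D,F,I}.
On input a, block {B,C,E,J,L} splits into {B,E,J} and {C,L}.
Split {B,E,J} by δ(·,a) → {B,E} and {J}.
Split {B,E} by δ(·,b) → {B} and {E}.
No further refinement is possible. Final partition (6 blocks): {B} | {A,K} | {D,F,I} | {C,L} | {J} | {E}.
K and A lie in the same block of the stable partition, so they are equivalent — no string distinguishes them.

No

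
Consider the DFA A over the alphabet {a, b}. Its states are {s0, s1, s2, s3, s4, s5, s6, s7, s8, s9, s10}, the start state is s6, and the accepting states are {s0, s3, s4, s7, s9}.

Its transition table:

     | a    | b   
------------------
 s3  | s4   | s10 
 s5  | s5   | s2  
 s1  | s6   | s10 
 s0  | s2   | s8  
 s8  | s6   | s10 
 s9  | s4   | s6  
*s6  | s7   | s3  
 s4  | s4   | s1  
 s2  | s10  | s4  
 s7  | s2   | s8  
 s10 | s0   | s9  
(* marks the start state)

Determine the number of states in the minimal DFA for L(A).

6

States {s5} cannot be reached from the start state, so discard them.
P0 = {s0,s3,s4,s7,s9} | {s1,s2,s6,s8,s10}.
On input a, block {s0,s3,s4,s7,s9} splits into {s3,s4,s9} and {s0,s7}.
Split {s1,s2,s6,s8,s10} by δ(·,a) → {s1,s2,s8} and {s6,s10}.
On input b, block {s3,s4,s9} splits into {s3,s9} and {s4}.
On input b, block {s1,s2,s8} splits into {s1,s8} and {s2}.
The partition is now stable with 6 blocks: {s3,s9} | {s1,s8} | {s0,s7} | {s6,s10} | {s4} | {s2}.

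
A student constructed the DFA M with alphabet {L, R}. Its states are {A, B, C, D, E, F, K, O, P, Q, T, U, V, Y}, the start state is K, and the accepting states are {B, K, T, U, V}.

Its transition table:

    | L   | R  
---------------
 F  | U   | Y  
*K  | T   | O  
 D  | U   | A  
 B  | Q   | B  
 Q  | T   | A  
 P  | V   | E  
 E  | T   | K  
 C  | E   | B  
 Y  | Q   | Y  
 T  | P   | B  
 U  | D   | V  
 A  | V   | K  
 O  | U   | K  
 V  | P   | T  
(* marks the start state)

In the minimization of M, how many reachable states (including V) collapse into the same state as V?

States {C,F,Y} cannot be reached from the start state, so discard them.
Start with accepting vs non-accepting: {B,K,T,U,V} | {A,D,E,O,P,Q}.
On input L, block {B,K,T,U,V} splits into {B,T,U,V} and {K}.
On input R, block {A,D,E,O,P,Q} splits into {A,E,O} and {D,P,Q}.
Stable partition: {B,T,U,V} | {A,E,O} | {K} | {D,P,Q} — 4 equivalence classes.
The equivalence class containing V is {B,T,U,V}, of size 4.

4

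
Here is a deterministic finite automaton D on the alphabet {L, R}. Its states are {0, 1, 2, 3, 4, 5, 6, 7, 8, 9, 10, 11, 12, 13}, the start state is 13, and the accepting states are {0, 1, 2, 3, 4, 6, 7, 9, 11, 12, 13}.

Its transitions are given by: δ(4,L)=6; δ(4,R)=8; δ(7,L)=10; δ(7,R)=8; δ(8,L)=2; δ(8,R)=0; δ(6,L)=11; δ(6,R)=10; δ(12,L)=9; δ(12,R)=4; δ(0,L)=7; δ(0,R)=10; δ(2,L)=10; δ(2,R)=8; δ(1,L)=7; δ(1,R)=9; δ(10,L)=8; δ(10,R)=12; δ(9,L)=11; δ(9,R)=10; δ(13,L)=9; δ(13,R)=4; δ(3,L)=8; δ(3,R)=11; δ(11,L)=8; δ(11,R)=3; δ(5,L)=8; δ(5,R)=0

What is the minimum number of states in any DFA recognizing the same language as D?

8

Reachable states from the start: {0,2,3,4,6,7,8,9,10,11,12,13}. Unreachable: {1,5} — drop them.
Start with accepting vs non-accepting: {0,2,3,4,6,7,9,11,12,13} | {8,10}.
On input L, block {0,2,3,4,6,7,9,11,12,13} splits into {0,4,6,9,12,13} and {2,3,7,11}.
On input L, block {0,4,6,9,12,13} splits into {0,6,9} and {4,12,13}.
On input L, block {8,10} splits into {8} and {10}.
Refine {2,3,7,11} on symbol L: members go to different blocks, giving {2,7} and {3,11}.
On input L, block {0,6,9} splits into {6,9} and {0}.
Refine {4,12,13} on symbol R: members go to different blocks, giving {12,13} and {4}.
The partition is now stable with 8 blocks: {6,9} | {8} | {2,7} | {12,13} | {10} | {3,11} | {0} | {4}.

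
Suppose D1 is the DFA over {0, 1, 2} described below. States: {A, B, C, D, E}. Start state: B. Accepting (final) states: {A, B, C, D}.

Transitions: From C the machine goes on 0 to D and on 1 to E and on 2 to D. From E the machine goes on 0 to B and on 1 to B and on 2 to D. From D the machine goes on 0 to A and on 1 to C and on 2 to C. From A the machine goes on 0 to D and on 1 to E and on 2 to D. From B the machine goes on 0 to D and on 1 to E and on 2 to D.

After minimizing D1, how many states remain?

3

Every state is reachable, so we keep all 5.
Initial partition by acceptance: {A,B,C,D} | {E}.
Split {A,B,C,D} by δ(·,1) → {A,B,C} and {D}.
The partition is now stable with 3 blocks: {A,B,C} | {E} | {D}.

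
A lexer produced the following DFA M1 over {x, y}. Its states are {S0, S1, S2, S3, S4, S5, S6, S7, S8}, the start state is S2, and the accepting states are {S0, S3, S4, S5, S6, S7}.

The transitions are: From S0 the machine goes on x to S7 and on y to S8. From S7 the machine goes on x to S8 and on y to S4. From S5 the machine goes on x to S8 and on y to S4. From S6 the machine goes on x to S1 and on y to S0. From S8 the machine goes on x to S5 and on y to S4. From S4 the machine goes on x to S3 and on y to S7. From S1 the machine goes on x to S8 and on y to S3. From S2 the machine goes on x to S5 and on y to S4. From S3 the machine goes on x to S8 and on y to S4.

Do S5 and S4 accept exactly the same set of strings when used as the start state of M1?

First remove the unreachable states {S0,S1,S6}; 6 states remain.
P0 = {S3,S4,S5,S7} | {S2,S8}.
Split {S3,S4,S5,S7} by δ(·,x) → {S3,S5,S7} and {S4}.
Stable partition: {S3,S5,S7} | {S2,S8} | {S4} — 3 equivalence classes.
S5 and S4 end up in different blocks, so they are distinguishable. For instance, the string 'x' is accepted from only S4.

No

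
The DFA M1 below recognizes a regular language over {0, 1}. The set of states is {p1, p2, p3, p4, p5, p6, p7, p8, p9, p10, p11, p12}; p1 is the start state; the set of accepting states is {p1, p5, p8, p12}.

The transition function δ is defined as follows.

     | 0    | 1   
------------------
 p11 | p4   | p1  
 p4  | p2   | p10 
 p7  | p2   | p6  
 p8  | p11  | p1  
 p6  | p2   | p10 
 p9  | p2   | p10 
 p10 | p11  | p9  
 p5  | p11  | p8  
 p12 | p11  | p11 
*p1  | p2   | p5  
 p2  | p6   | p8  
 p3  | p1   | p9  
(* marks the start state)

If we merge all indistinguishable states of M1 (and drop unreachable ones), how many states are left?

3

First remove the unreachable states {p3,p7,p12}; 9 states remain.
P0 = {p1,p5,p8} | {p2,p4,p6,p9,p10,p11}.
On input 1, block {p2,p4,p6,p9,p10,p11} splits into {p4,p6,p9,p10} and {p2,p11}.
Stable partition: {p1,p5,p8} | {p4,p6,p9,p10} | {p2,p11} — 3 equivalence classes.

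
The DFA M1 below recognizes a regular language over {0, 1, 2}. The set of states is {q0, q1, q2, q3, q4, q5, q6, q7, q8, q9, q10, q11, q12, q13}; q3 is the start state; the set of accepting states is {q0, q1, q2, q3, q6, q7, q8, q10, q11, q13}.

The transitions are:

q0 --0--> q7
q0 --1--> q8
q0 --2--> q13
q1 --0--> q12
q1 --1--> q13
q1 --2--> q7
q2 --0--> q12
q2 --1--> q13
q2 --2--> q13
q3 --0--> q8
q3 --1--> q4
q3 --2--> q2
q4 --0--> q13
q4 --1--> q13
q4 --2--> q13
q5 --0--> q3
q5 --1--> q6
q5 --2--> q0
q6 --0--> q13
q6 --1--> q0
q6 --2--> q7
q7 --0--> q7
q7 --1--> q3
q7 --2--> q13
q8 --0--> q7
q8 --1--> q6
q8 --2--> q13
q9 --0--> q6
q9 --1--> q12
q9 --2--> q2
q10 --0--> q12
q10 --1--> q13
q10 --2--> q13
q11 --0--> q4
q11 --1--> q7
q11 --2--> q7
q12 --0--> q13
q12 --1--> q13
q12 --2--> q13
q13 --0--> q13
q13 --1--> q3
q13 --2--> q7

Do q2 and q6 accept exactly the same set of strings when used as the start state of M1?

No

States {q1,q5,q9,q10,q11} cannot be reached from the start state, so discard them.
Initial partition by acceptance: {q0,q2,q3,q6,q7,q8,q13} | {q4,q12}.
Refine {q0,q2,q3,q6,q7,q8,q13} on symbol 0: members go to different blocks, giving {q0,q3,q6,q7,q8,q13} and {q2}.
Split {q0,q3,q6,q7,q8,q13} by δ(·,1) → {q0,q6,q7,q8,q13} and {q3}.
Split {q0,q6,q7,q8,q13} by δ(·,1) → {q0,q6,q8} and {q7,q13}.
The partition is now stable with 5 blocks: {q0,q6,q8} | {q4,q12} | {q2} | {q3} | {q7,q13}.
q2 and q6 end up in different blocks, so they are distinguishable. For instance, the string '0' is accepted from only q6.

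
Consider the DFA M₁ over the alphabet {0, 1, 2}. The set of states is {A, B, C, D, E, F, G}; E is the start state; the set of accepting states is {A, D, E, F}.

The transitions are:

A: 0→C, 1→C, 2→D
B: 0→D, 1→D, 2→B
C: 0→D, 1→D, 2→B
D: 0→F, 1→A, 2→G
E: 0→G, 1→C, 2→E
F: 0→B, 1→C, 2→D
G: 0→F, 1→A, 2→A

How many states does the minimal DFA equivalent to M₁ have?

Every state is reachable, so we keep all 7.
Start with accepting vs non-accepting: {A,D,E,F} | {B,C,G}.
Refine {A,D,E,F} on symbol 0: members go to different blocks, giving {A,E,F} and {D}.
Refine {A,E,F} on symbol 2: members go to different blocks, giving {A,F} and {E}.
Refine {B,C,G} on symbol 0: members go to different blocks, giving {B,C} and {G}.
The partition is now stable with 5 blocks: {A,F} | {B,C} | {D} | {E} | {G}.

5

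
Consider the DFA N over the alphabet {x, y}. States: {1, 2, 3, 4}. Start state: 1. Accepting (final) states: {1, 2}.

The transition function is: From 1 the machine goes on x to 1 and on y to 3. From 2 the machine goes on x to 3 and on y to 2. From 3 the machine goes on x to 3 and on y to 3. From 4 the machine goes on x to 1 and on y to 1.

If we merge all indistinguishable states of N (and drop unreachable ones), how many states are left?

States {2,4} cannot be reached from the start state, so discard them.
P0 = {1} | {3}.
The partition is now stable with 2 blocks: {1} | {3}.

2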